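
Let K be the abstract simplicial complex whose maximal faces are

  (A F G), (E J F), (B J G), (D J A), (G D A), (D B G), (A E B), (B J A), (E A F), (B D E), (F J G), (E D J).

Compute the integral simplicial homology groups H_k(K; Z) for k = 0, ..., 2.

Order the vertices as A < B < D < E < F < G < J. Listing each simplex with vertices in this order, K has dimension 2 with simplices:

  0-simplices (7): A, B, D, E, F, G, J
  1-simplices (18): AB, AD, AE, AF, AG, AJ, BD, BE, BG, BJ, DE, DG, DJ, EF, EJ, FG, FJ, GJ
  2-simplices (12): ABE, ABJ, ADG, ADJ, AEF, AFG, BDE, BDG, BGJ, DEJ, EFJ, FGJ

Hence C_0 ≅ Z^7, C_1 ≅ Z^18, C_2 ≅ Z^12.

∂_1: C_1 → C_0 sends each edge [p,q] (with p < q) to q − p.
This gives a 7×18 integer matrix of rank 6; reducing to Smith normal form yields diagonal entries (1,1,1,1,1,1).

The boundary map ∂_2: C_2 → C_1 sends each 2-simplex [p,q,r] to [q,r] − [p,r] + [p,q]. For instance
  ∂DEJ = EJ − DJ + DE,
  ∂ABJ = BJ − AJ + AB.
The resulting 18×12 matrix has rank 12, and its Smith normal form has invariant factors (1,1,1,1,1,1,1,1,1,1,1,2).

Computing H_k = (kernel of ∂_k) / (image of ∂_{k+1}):

  H_0: rank C_0 − rank ∂_1 = 7 − 6 = 1, and the invariant factors of ∂_1 are all 1, so H_0 ≅ Z.
  H_1: rank ker ∂_1 − rank ∂_2 = (18 − 6) − 12 = 0, and ∂_2 has invariant factor 2 > 1, so H_1 ≅ Z_2.
  H_2: rank ker ∂_2 − rank ∂_3 = (12 − 12) − 0 = 0, and there is no ∂_3, so H_2 ≅ 0.

(K is a triangulation of the real projective plane RP^2.)

H_0 = Z,  H_1 = Z_2,  H_2 = 0.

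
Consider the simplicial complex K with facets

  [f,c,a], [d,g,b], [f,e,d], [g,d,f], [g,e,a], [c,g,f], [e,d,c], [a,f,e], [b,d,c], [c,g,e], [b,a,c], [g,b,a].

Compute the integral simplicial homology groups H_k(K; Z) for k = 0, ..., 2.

Order the vertices as a < b < c < d < e < f < g. Listing each simplex with vertices in this order, K has dimension 2 with simplices:

  0-simplices (7): a, b, c, d, e, f, g
  1-simplices (18): ab, ac, ae, af, ag, bc, bd, bg, cd, ce, cf, cg, de, df, dg, ef, eg, fg
  2-simplices (12): abc, abg, acf, aef, aeg, bcd, bdg, cde, ceg, cfg, def, dfg

giving chain groups C_0 ≅ Z^7, C_1 ≅ Z^18, C_2 ≅ Z^12.

The boundary map ∂_1: C_1 → C_0 is given by ∂[p,q] = [q] − [p].
This gives a 7×18 integer matrix of rank 6; reducing to Smith normal form yields diagonal entries (1,1,1,1,1,1).

∂_2: C_2 → C_1 acts by ∂[p,q,r] = [q,r] − [p,r] + [p,q]. For instance
  ∂aeg = eg − ag + ae,
  ∂abg = bg − ag + ab.
The resulting 18×12 matrix has rank 12, and its Smith normal form has invariant factors (1,1,1,1,1,1,1,1,1,1,1,2).

From H_k ≅ ker(∂_k) / im(∂_{k+1}) we obtain:

  H_0: rank C_0 − rank ∂_1 = 7 − 6 = 1, and the invariant factors of ∂_1 are all 1, so H_0 ≅ Z.
  H_1: rank ker ∂_1 − rank ∂_2 = (18 − 6) − 12 = 0, and ∂_2 has invariant factor 2 > 1, so H_1 ≅ Z_2.
  H_2: rank ker ∂_2 − rank ∂_3 = (12 − 12) − 0 = 0, and there is no ∂_3, so H_2 ≅ 0.

As a check, the Euler characteristic is 7 − 18 + 12 = 1, which agrees with 1 − 0 + 0 = 1.

H_0 ≅ Z,  H_1 ≅ Z_2,  H_2 = 0.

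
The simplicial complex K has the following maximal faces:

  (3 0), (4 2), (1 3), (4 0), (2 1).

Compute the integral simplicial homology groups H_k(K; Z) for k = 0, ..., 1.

Order the vertices as 0 < 1 < 2 < 3 < 4. Listing each simplex with vertices in this order, K has dimension 1 with simplices:

  0-simplices (5): [0], [1], [2], [3], [4]
  1-simplices (5): [0,3], [0,4], [1,2], [1,3], [2,4]

so the chain groups are C_0 ≅ Z^5, C_1 ≅ Z^5.

The boundary map ∂_1: C_1 → C_0 maps an edge to its endpoints' difference, ∂[p,q] = q − p.
The 5×5 boundary matrix has rank 4 and Smith normal form diag(1,1,1,1).

Computing H_k = (kernel of ∂_k) / (image of ∂_{k+1}):

  H_0: rank C_0 − rank ∂_1 = 5 − 4 = 1, and the invariant factors of ∂_1 are all 1, so H_0 = Z.
  H_1: rank ker ∂_1 − rank ∂_2 = (5 − 4) − 0 = 1, and there is no ∂_2, so H_1 = Z.

As a check, the Euler characteristic is 5 − 5 = 0, which agrees with 1 − 1 = 0.
(K is a triangulation of the circle S^1.)

H_0 ≅ Z,  H_1 ≅ Z.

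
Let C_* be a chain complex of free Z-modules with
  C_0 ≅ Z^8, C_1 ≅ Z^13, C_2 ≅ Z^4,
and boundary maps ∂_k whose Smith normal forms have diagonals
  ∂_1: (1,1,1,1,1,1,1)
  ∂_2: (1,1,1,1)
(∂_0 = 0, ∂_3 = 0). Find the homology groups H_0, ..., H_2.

H_0 = Z,  H_1 = Z^2,  H_2 = 0.

H_0: b_0 = 8 − 0 − 7 = 1; torsion from ∂_1 factors > 1: none. So H_0 = Z.
H_1: b_1 = 13 − 7 − 4 = 2; torsion from ∂_2 factors > 1: none. So H_1 = Z^2.
H_2: b_2 = 4 − 4 − 0 = 0; torsion from ∂_3 factors > 1: none. So H_2 = 0.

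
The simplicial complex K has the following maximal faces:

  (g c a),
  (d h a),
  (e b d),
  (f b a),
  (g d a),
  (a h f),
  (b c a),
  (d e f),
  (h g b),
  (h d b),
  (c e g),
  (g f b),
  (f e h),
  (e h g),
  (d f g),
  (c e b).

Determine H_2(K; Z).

Order the vertices as a < b < c < d < e < f < g < h. Listing each simplex with vertices in this order, K has dimension 2 with simplices:

  0-simplices (8): a, b, c, d, e, f, g, h
  1-simplices (24): ab, ac, ad, af, ag, ah, bc, bd, be, bf, bg, bh, ce, cg, de, df, dg, dh, ef, eg, eh, fg, fh, gh
  2-simplices (16): abc, abf, acg, adg, adh, afh, bce, bde, bdh, bfg, bgh, ceg, def, dfg, efh, egh

giving chain groups C_0 ≅ Z^8, C_1 ≅ Z^24, C_2 ≅ Z^16.

Boundary ∂_1: C_1 → C_0 maps an edge to its endpoints' difference, ∂[p,q] = q − p.
The resulting 8×24 matrix has rank 7, and its Smith normal form has invariant factors (1,1,1,1,1,1,1).

∂_2: C_2 → C_1 maps a triangle to the signed sum of its edges. For instance
  ∂bfg = fg − bg + bf,
  ∂afh = fh − ah + af.
This gives a 24×16 integer matrix of rank 15; reducing to Smith normal form yields diagonal entries (1,1,1,1,1,1,1,1,1,1,1,1,1,1,1).

From H_k ≅ ker(∂_k) / im(∂_{k+1}) we obtain:

  H_2: rank ker ∂_2 − rank ∂_3 = (16 − 15) − 0 = 1, and there is no ∂_3, so H_2 = Z.

H_2 ≅ Z.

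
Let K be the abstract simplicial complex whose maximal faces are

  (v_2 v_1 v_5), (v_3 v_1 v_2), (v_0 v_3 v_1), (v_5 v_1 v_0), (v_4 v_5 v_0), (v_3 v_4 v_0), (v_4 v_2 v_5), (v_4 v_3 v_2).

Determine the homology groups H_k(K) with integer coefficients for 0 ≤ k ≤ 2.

K has 6 vertices, 12 edges, 8 triangles.
rank ∂_0 = 0, rank ∂_1 = 5 ⇒ b_0 = 6 − 0 − 5 = 1; all invariant factors of ∂_1 are 1 so no torsion. So H_0 ≅ Z.
rank ∂_1 = 5, rank ∂_2 = 7 ⇒ b_1 = 12 − 5 − 7 = 0; all invariant factors of ∂_2 are 1 so no torsion. So H_1 ≅ 0.
rank ∂_2 = 7, rank ∂_3 = 0 ⇒ b_2 = 8 − 7 − 0 = 1. So H_2 ≅ Z.

H_0 = Z,  H_1 = 0,  H_2 = Z.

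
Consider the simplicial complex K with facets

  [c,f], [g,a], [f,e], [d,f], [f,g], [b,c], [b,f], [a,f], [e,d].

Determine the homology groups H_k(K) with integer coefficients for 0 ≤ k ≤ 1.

H_0 = Z,  H_1 = Z^3.

Fix the vertex order a < b < c < d < e < f < g and write every simplex with vertices in increasing order. Then dim K = 1 and the simplices of K are:

  0-simplices (7): a, b, c, d, e, f, g
  1-simplices (9): af, ag, bc, bf, cf, de, df, ef, fg

so the chain groups are C_0 ≅ Z^7, C_1 ≅ Z^9.

∂_1: C_1 → C_0 maps an edge to its endpoints' difference, ∂[p,q] = q − p. For instance
  ∂ag = g − a.
This gives a 7×9 integer matrix of rank 6; reducing to Smith normal form yields diagonal entries (1,1,1,1,1,1).

Reading off H_k = ker ∂_k / im ∂_{k+1}:

  H_0: rank C_0 − rank ∂_1 = 7 − 6 = 1, and the invariant factors of ∂_1 are all 1, so H_0 = Z.
  H_1: rank ker ∂_1 − rank ∂_2 = (9 − 6) − 0 = 3, and there is no ∂_2, so H_1 = Z^3.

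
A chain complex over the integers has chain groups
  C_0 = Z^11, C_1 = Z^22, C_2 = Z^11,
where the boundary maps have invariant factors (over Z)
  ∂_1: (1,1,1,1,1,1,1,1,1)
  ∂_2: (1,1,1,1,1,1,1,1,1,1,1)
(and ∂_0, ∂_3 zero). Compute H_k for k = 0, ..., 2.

H_0: b_0 = 11 − 0 − 9 = 2; torsion from ∂_1 factors > 1: none. So H_0 ≅ Z^2.
H_1: b_1 = 22 − 9 − 11 = 2; torsion from ∂_2 factors > 1: none. So H_1 ≅ Z^2.
H_2: b_2 = 11 − 11 − 0 = 0; torsion from ∂_3 factors > 1: none. So H_2 ≅ 0.

H_0 ≅ Z^2,  H_1 ≅ Z^2,  H_2 = 0.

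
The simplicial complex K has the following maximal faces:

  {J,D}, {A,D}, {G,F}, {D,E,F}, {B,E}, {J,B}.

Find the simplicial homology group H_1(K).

H_1 = Z.

Take the total order A < B < D < E < F < G < J on the vertex set. Then K (dimension 2) consists of the simplices:

  0-simplices (7): A, B, D, E, F, G, J
  1-simplices (8): AD, BE, BJ, DE, DF, DJ, EF, FG
  2-simplices (1): DEF

so the chain groups are C_0 ≅ Z^7, C_1 ≅ Z^8, C_2 ≅ Z^1.

∂_1: C_1 → C_0 sends each edge [p,q] (with p < q) to q − p. For instance
  ∂FG = G − F.
The resulting 7×8 matrix has rank 6, and its Smith normal form has invariant factors (1,1,1,1,1,1).

Boundary ∂_2: C_2 → C_1 sends each 2-simplex [p,q,r] to [q,r] − [p,r] + [p,q]. For instance
  ∂DEF = EF − DF + DE.
The resulting 8×1 matrix has rank 1, and its Smith normal form has invariant factors (1).

Computing H_k = (kernel of ∂_k) / (image of ∂_{k+1}):

  H_1: rank ker ∂_1 − rank ∂_2 = (8 − 6) − 1 = 1, and the invariant factors of ∂_2 are all 1, so H_1 ≅ Z.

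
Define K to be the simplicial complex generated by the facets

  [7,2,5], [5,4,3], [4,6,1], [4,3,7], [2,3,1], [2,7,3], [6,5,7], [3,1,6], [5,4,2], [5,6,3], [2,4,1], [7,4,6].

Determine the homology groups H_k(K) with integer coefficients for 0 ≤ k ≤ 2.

H_0 = Z,  H_1 = Z/2,  H_2 = 0.

K has 7 vertices, 18 edges, 12 triangles.
rank ∂_0 = 0, rank ∂_1 = 6 ⇒ b_0 = 7 − 0 − 6 = 1; all invariant factors of ∂_1 are 1 so no torsion. So H_0 = Z.
rank ∂_1 = 6, rank ∂_2 = 12 ⇒ b_1 = 18 − 6 − 12 = 0; ∂_2 has invariant factor(s) [2] giving torsion. So H_1 = Z/2.
rank ∂_2 = 12, rank ∂_3 = 0 ⇒ b_2 = 12 − 12 − 0 = 0. So H_2 = 0.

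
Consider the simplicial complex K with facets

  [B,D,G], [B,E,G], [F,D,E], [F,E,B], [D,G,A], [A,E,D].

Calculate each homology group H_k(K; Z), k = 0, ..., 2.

Order the vertices as A < B < D < E < F < G. Listing each simplex with vertices in this order, K has dimension 2 with simplices:

  0-simplices (6): A, B, D, E, F, G
  1-simplices (12): AD, AE, AG, BD, BE, BF, BG, DE, DF, DG, EF, EG
  2-simplices (6): ADE, ADG, BDG, BEF, BEG, DEF

Hence C_0 ≅ Z^6, C_1 ≅ Z^12, C_2 ≅ Z^6.

The boundary map ∂_1: C_1 → C_0 sends each edge [p,q] (with p < q) to q − p. For instance
  ∂BG = G − B.
The resulting 6×12 matrix has rank 5, and its Smith normal form has invariant factors (1,1,1,1,1).

∂_2: C_2 → C_1 sends each 2-simplex [p,q,r] to [q,r] − [p,r] + [p,q]. For instance
  ∂DEF = EF − DF + DE,
  ∂ADE = DE − AE + AD.
As a 12×6 matrix over Z this has rank 6, with invariant factors (1,1,1,1,1,1).

Reading off H_k = ker ∂_k / im ∂_{k+1}:

  H_0: rank C_0 − rank ∂_1 = 6 − 5 = 1, and the invariant factors of ∂_1 are all 1, so H_0 ≅ Z.
  H_1: rank ker ∂_1 − rank ∂_2 = (12 − 5) − 6 = 1, and the invariant factors of ∂_2 are all 1, so H_1 ≅ Z.
  H_2: rank ker ∂_2 − rank ∂_3 = (6 − 6) − 0 = 0, and there is no ∂_3, so H_2 ≅ 0.

As a check, the Euler characteristic is 6 − 12 + 6 = 0, which agrees with 1 − 1 + 0 = 0.

H_0 = Z,  H_1 = Z,  H_2 = 0.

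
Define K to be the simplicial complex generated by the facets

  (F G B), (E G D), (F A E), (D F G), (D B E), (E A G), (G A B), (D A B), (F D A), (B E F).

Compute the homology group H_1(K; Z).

H_1 = Z_2.

Order the vertices as A < B < D < E < F < G. Listing each simplex with vertices in this order, K has dimension 2 with simplices:

  0-simplices (6): A, B, D, E, F, G
  1-simplices (15): AB, AD, AE, AF, AG, BD, BE, BF, BG, DE, DF, DG, EF, EG, FG
  2-simplices (10): ABD, ABG, ADF, AEF, AEG, BDE, BEF, BFG, DEG, DFG

Hence C_0 ≅ Z^6, C_1 ≅ Z^15, C_2 ≅ Z^10.

The boundary map ∂_1: C_1 → C_0 maps an edge to its endpoints' difference, ∂[p,q] = q − p. For instance
  ∂DE = E − D.
The resulting 6×15 matrix has rank 5, and its Smith normal form has invariant factors (1,1,1,1,1).

The boundary map ∂_2: C_2 → C_1 acts by ∂[p,q,r] = [q,r] − [p,r] + [p,q]. For instance
  ∂ABG = BG − AG + AB,
  ∂BDE = DE − BE + BD.
The resulting 15×10 matrix has rank 10, and its Smith normal form has invariant factors (1,1,1,1,1,1,1,1,1,2).

Reading off H_k = ker ∂_k / im ∂_{k+1}:

  H_1: rank ker ∂_1 − rank ∂_2 = (15 − 5) − 10 = 0, and ∂_2 has invariant factor 2 > 1, so H_1 = Z_2.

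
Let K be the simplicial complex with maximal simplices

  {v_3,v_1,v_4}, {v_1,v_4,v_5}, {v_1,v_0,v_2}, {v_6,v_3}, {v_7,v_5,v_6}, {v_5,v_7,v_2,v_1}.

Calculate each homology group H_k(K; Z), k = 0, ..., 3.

H_0 ≅ Z,  H_1 ≅ Z,  H_2 = 0,  H_3 = 0.

Take the total order v_0 < v_1 < v_2 < v_3 < v_4 < v_5 < v_6 < v_7 on the vertex set. Then K (dimension 3) consists of the simplices:

  0-simplices (8): [v_0], [v_1], [v_2], [v_3], [v_4], [v_5], [v_6], [v_7]
  1-simplices (15): (15 of them)
  2-simplices (8): [v_0,v_1,v_2], [v_1,v_2,v_5], [v_1,v_2,v_7], [v_1,v_3,v_4], [v_1,v_4,v_5], [v_1,v_5,v_7], [v_2,v_5,v_7], [v_5,v_6,v_7]
  3-simplices (1): [v_1,v_2,v_5,v_7]

Hence C_0 ≅ Z^8, C_1 ≅ Z^15, C_2 ≅ Z^8, C_3 ≅ Z^1.

The boundary map ∂_1: C_1 → C_0 is given by ∂[p,q] = [q] − [p].
The resulting 8×15 matrix has rank 7, and its Smith normal form has invariant factors (1,1,1,1,1,1,1).

Boundary ∂_2: C_2 → C_1 acts by ∂[p,q,r] = [q,r] − [p,r] + [p,q]. For instance
  ∂[v_1,v_2,v_5] = [v_2,v_5] − [v_1,v_5] + [v_1,v_2],
  ∂[v_0,v_1,v_2] = [v_1,v_2] − [v_0,v_2] + [v_0,v_1].
As a 15×8 matrix over Z this has rank 7, with invariant factors (1,1,1,1,1,1,1).

Boundary ∂_3: C_3 → C_2 sends each 3-simplex σ to the alternating sum Σ_i (−1)^i (σ with its i-th vertex removed). For instance
  ∂[v_1,v_2,v_5,v_7] = [v_2,v_5,v_7] − [v_1,v_5,v_7] + [v_1,v_2,v_7] − [v_1,v_2,v_5].
As a 8×1 matrix over Z this has rank 1, with invariant factors (1).

Computing H_k = (kernel of ∂_k) / (image of ∂_{k+1}):

  H_0: rank C_0 − rank ∂_1 = 8 − 7 = 1, and the invariant factors of ∂_1 are all 1, so H_0 ≅ Z.
  H_1: rank ker ∂_1 − rank ∂_2 = (15 − 7) − 7 = 1, and the invariant factors of ∂_2 are all 1, so H_1 ≅ Z.
  H_2: rank ker ∂_2 − rank ∂_3 = (8 − 7) − 1 = 0, and the invariant factors of ∂_3 are all 1, so H_2 ≅ 0.
  H_3: rank ker ∂_3 − rank ∂_4 = (1 − 1) − 0 = 0, and there is no ∂_4, so H_3 ≅ 0.

As a check, the Euler characteristic is 8 − 15 + 8 − 1 = 0, which agrees with 1 − 1 + 0 − 0 = 0.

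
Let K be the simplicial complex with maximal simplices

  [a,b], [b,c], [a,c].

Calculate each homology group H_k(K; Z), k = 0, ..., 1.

H_0 = Z,  H_1 = Z.

We work with the vertex ordering a < b < c. The simplices of K, each written with vertices in increasing order, are:

  0-simplices (3): a, b, c
  1-simplices (3): ab, ac, bc

Hence C_0 ≅ Z^3, C_1 ≅ Z^3.

Boundary ∂_1: C_1 → C_0 maps an edge to its endpoints' difference, ∂[p,q] = q − p.
This gives a 3×3 integer matrix of rank 2; reducing to Smith normal form yields diagonal entries (1,1).

Now H_k = ker ∂_k / im ∂_{k+1}, so:

  H_0: rank C_0 − rank ∂_1 = 3 − 2 = 1, and the invariant factors of ∂_1 are all 1, so H_0 = Z.
  H_1: rank ker ∂_1 − rank ∂_2 = (3 − 2) − 0 = 1, and there is no ∂_2, so H_1 = Z.

As a check, the Euler characteristic is 3 − 3 = 0, which agrees with 1 − 1 = 0.
(K is a triangulation of the circle S^1.)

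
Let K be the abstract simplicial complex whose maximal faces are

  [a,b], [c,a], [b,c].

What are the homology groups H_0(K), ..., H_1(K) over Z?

Take the total order a < b < c on the vertex set. Then K (dimension 1) consists of the simplices:

  0-simplices (3): a, b, c
  1-simplices (3): ab, ac, bc

Hence C_0 ≅ Z^3, C_1 ≅ Z^3.

Boundary ∂_1: C_1 → C_0 sends each edge [p,q] (with p < q) to q − p.
This gives a 3×3 integer matrix of rank 2; reducing to Smith normal form yields diagonal entries (1,1).

Now H_k = ker ∂_k / im ∂_{k+1}, so:

  H_0: rank C_0 − rank ∂_1 = 3 − 2 = 1, and the invariant factors of ∂_1 are all 1, so H_0 ≅ Z.
  H_1: rank ker ∂_1 − rank ∂_2 = (3 − 2) − 0 = 1, and there is no ∂_2, so H_1 ≅ Z.

H_0 ≅ Z,  H_1 ≅ Z.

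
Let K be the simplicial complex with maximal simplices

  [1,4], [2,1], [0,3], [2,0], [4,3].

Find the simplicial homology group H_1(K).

H_1 ≅ Z.

K has 5 vertices, 5 edges.
rank ∂_1 = 4, rank ∂_2 = 0 ⇒ b_1 = 5 − 4 − 0 = 1. So H_1 = Z.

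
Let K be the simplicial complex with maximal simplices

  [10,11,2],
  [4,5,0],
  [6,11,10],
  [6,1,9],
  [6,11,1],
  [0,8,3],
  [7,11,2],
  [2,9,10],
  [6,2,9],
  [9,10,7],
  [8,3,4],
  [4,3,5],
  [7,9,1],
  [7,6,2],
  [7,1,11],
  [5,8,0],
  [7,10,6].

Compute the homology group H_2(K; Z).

H_2 = 0.

Fix the vertex order 0 < 1 < 2 < 3 < 4 < 5 < 6 < 7 < 8 < 9 < 10 < 11 and write every simplex with vertices in increasing order. Then dim K = 2 and the simplices of K are:

  0-simplices (12): [0], [1], [2], [3], [4], [5], [6], [7], [8], [9], [10], [11]
  1-simplices (28): (28 of them)
  2-simplices (17): (17 of them)

so the chain groups are C_0 ≅ Z^12, C_1 ≅ Z^28, C_2 ≅ Z^17.

The boundary map ∂_1: C_1 → C_0 is given by ∂[p,q] = [q] − [p].
The resulting 12×28 matrix has rank 10, and its Smith normal form has invariant factors (1,1,1,1,1,1,1,1,1,1).

The boundary map ∂_2: C_2 → C_1 acts by ∂[p,q,r] = [q,r] − [p,r] + [p,q]. For instance
  ∂[6,7,10] = [7,10] − [6,10] + [6,7],
  ∂[2,9,10] = [9,10] − [2,10] + [2,9].
The 28×17 boundary matrix has rank 17 and Smith normal form diag(1,1,1,1,1,1,1,1,1,1,1,1,1,1,1,1,2).

Now H_k = ker ∂_k / im ∂_{k+1}, so:

  H_2: rank ker ∂_2 − rank ∂_3 = (17 − 17) − 0 = 0, and there is no ∂_3, so H_2 = 0.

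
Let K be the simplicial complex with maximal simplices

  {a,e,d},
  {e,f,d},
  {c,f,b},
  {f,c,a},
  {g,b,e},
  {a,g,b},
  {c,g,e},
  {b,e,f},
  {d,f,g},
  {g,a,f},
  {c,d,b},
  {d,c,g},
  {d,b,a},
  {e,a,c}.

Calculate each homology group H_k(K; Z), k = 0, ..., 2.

K has 7 vertices, 21 edges, 14 triangles.
rank ∂_0 = 0, rank ∂_1 = 6 ⇒ b_0 = 7 − 0 − 6 = 1; all invariant factors of ∂_1 are 1 so no torsion. So H_0 = Z.
rank ∂_1 = 6, rank ∂_2 = 13 ⇒ b_1 = 21 − 6 − 13 = 2; all invariant factors of ∂_2 are 1 so no torsion. So H_1 = Z^2.
rank ∂_2 = 13, rank ∂_3 = 0 ⇒ b_2 = 14 − 13 − 0 = 1. So H_2 = Z.

H_0 ≅ Z,  H_1 ≅ Z^2,  H_2 ≅ Z.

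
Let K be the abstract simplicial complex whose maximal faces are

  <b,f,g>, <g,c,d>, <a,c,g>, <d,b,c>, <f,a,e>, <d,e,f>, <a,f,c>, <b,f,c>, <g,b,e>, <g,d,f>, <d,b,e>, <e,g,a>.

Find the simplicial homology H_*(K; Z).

H_0 ≅ Z,  H_1 ≅ Z_2,  H_2 = 0.

Fix the vertex order a < b < c < d < e < f < g and write every simplex with vertices in increasing order. Then dim K = 2 and the simplices of K are:

  0-simplices (7): a, b, c, d, e, f, g
  1-simplices (18): ac, ae, af, ag, bc, bd, be, bf, bg, cd, cf, cg, de, df, dg, ef, eg, fg
  2-simplices (12): acf, acg, aef, aeg, bcd, bcf, bde, beg, bfg, cdg, def, dfg

Hence C_0 ≅ Z^7, C_1 ≅ Z^18, C_2 ≅ Z^12.

∂_1: C_1 → C_0 is given by ∂[p,q] = [q] − [p]. For instance
  ∂cg = g − c.
The resulting 7×18 matrix has rank 6, and its Smith normal form has invariant factors (1,1,1,1,1,1).

∂_2: C_2 → C_1 acts by ∂[p,q,r] = [q,r] − [p,r] + [p,q]. For instance
  ∂bfg = fg − bg + bf,
  ∂cdg = dg − cg + cd.
This gives a 18×12 integer matrix of rank 12; reducing to Smith normal form yields diagonal entries (1,1,1,1,1,1,1,1,1,1,1,2).

Now H_k = ker ∂_k / im ∂_{k+1}, so:

  H_0: rank C_0 − rank ∂_1 = 7 − 6 = 1, and the invariant factors of ∂_1 are all 1, so H_0 = Z.
  H_1: rank ker ∂_1 − rank ∂_2 = (18 − 6) − 12 = 0, and ∂_2 has invariant factor 2 > 1, so H_1 = Z_2.
  H_2: rank ker ∂_2 − rank ∂_3 = (12 − 12) − 0 = 0, and there is no ∂_3, so H_2 = 0.

As a check, the Euler characteristic is 7 − 18 + 12 = 1, which agrees with 1 − 0 + 0 = 1.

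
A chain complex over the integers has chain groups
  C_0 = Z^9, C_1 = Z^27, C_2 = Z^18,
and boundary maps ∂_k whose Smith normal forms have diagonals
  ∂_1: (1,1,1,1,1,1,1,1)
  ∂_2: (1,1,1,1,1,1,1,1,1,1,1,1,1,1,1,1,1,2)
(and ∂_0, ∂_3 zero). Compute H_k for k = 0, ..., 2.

H_0: b_0 = 9 − 0 − 8 = 1; torsion from ∂_1 factors > 1: none. So H_0 ≅ Z.
H_1: b_1 = 27 − 8 − 18 = 1; torsion from ∂_2 factors > 1: [2]. So H_1 ≅ Z × Z/2.
H_2: b_2 = 18 − 18 − 0 = 0; torsion from ∂_3 factors > 1: none. So H_2 ≅ 0.

H_0 ≅ Z,  H_1 ≅ Z × Z/2,  H_2 = 0.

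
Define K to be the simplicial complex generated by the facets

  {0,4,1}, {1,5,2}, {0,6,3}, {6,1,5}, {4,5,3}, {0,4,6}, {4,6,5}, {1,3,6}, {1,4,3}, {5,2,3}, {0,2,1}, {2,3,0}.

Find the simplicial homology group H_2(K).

H_2 ≅ 0.

Take the total order 0 < 1 < 2 < 3 < 4 < 5 < 6 on the vertex set. Then K (dimension 2) consists of the simplices:

  0-simplices (7): [0], [1], [2], [3], [4], [5], [6]
  1-simplices (18): [0,1], [0,2], [0,3], [0,4], [0,6], [1,2], [1,3], [1,4], [1,5], [1,6], [2,3], [2,5], [3,4], [3,5], [3,6], [4,5], [4,6], [5,6]
  2-simplices (12): [0,1,2], [0,1,4], [0,2,3], [0,3,6], [0,4,6], [1,2,5], [1,3,4], [1,3,6], [1,5,6], [2,3,5], [3,4,5], [4,5,6]

Hence C_0 ≅ Z^7, C_1 ≅ Z^18, C_2 ≅ Z^12.

Boundary ∂_1: C_1 → C_0 sends each edge [p,q] (with p < q) to q − p.
This gives a 7×18 integer matrix of rank 6; reducing to Smith normal form yields diagonal entries (1,1,1,1,1,1).

The boundary map ∂_2: C_2 → C_1 maps a triangle to the signed sum of its edges. For instance
  ∂[0,1,2] = [1,2] − [0,2] + [0,1],
  ∂[4,5,6] = [5,6] − [4,6] + [4,5].
As a 18×12 matrix over Z this has rank 12, with invariant factors (1,1,1,1,1,1,1,1,1,1,1,2).

Computing H_k = (kernel of ∂_k) / (image of ∂_{k+1}):

  H_2: rank ker ∂_2 − rank ∂_3 = (12 − 12) − 0 = 0, and there is no ∂_3, so H_2 = 0.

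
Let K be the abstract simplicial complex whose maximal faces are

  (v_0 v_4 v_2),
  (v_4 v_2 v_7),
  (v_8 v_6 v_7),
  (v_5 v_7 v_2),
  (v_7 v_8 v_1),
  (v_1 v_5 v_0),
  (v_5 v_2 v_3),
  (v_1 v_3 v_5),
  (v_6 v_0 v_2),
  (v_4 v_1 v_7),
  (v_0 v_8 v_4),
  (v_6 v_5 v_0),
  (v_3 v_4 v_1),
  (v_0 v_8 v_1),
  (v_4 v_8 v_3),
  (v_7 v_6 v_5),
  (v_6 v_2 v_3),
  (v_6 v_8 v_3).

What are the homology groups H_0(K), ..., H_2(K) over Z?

H_0 = Z,  H_1 = Z ⊕ Z_2,  H_2 = 0.

We work with the vertex ordering v_0 < v_1 < v_2 < v_3 < v_4 < v_5 < v_6 < v_7 < v_8. The simplices of K, each written with vertices in increasing order, are:

  0-simplices (9): [v_0], [v_1], [v_2], [v_3], [v_4], [v_5], [v_6], [v_7], [v_8]
  1-simplices (27): (27 of them)
  2-simplices (18): (18 of them)

so the chain groups are C_0 ≅ Z^9, C_1 ≅ Z^27, C_2 ≅ Z^18.

Boundary ∂_1: C_1 → C_0 is given by ∂[p,q] = [q] − [p]. For instance
  ∂[v_2,v_7] = [v_7] − [v_2].
The 9×27 boundary matrix has rank 8 and Smith normal form diag(1,1,1,1,1,1,1,1).

∂_2: C_2 → C_1 maps a triangle to the signed sum of its edges. For instance
  ∂[v_1,v_4,v_7] = [v_4,v_7] − [v_1,v_7] + [v_1,v_4],
  ∂[v_0,v_2,v_6] = [v_2,v_6] − [v_0,v_6] + [v_0,v_2].
The resulting 27×18 matrix has rank 18, and its Smith normal form has invariant factors (1,1,1,1,1,1,1,1,1,1,1,1,1,1,1,1,1,2).

From H_k ≅ ker(∂_k) / im(∂_{k+1}) we obtain:

  H_0: rank C_0 − rank ∂_1 = 9 − 8 = 1, and the invariant factors of ∂_1 are all 1, so H_0 = Z.
  H_1: rank ker ∂_1 − rank ∂_2 = (27 − 8) − 18 = 1, and ∂_2 has invariant factor 2 > 1, so H_1 = Z ⊕ Z_2.
  H_2: rank ker ∂_2 − rank ∂_3 = (18 − 18) − 0 = 0, and there is no ∂_3, so H_2 = 0.

As a check, the Euler characteristic is 9 − 27 + 18 = 0, which agrees with 1 − 1 + 0 = 0.
(K is a triangulation of the Klein bottle.)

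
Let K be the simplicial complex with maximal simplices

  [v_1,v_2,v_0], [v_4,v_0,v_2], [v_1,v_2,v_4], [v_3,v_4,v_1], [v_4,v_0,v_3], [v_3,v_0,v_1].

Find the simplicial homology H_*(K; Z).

H_0 = Z,  H_1 = 0,  H_2 = Z.

Take the total order v_0 < v_1 < v_2 < v_3 < v_4 on the vertex set. Then K (dimension 2) consists of the simplices:

  0-simplices (5): [v_0], [v_1], [v_2], [v_3], [v_4]
  1-simplices (9): [v_0,v_1], [v_0,v_2], [v_0,v_3], [v_0,v_4], [v_1,v_2], [v_1,v_3], [v_1,v_4], [v_2,v_4], [v_3,v_4]
  2-simplices (6): [v_0,v_1,v_2], [v_0,v_1,v_3], [v_0,v_2,v_4], [v_0,v_3,v_4], [v_1,v_2,v_4], [v_1,v_3,v_4]

Hence C_0 ≅ Z^5, C_1 ≅ Z^9, C_2 ≅ Z^6.

∂_1: C_1 → C_0 sends each edge [p,q] (with p < q) to q − p. For instance
  ∂[v_1,v_3] = [v_3] − [v_1].
The 5×9 boundary matrix has rank 4 and Smith normal form diag(1,1,1,1).

Boundary ∂_2: C_2 → C_1 sends each 2-simplex [p,q,r] to [q,r] − [p,r] + [p,q]. For instance
  ∂[v_0,v_1,v_3] = [v_1,v_3] − [v_0,v_3] + [v_0,v_1],
  ∂[v_1,v_3,v_4] = [v_3,v_4] − [v_1,v_4] + [v_1,v_3].
The 9×6 boundary matrix has rank 5 and Smith normal form diag(1,1,1,1,1).

Reading off H_k = ker ∂_k / im ∂_{k+1}:

  H_0: rank C_0 − rank ∂_1 = 5 − 4 = 1, and the invariant factors of ∂_1 are all 1, so H_0 ≅ Z.
  H_1: rank ker ∂_1 − rank ∂_2 = (9 − 4) − 5 = 0, and the invariant factors of ∂_2 are all 1, so H_1 ≅ 0.
  H_2: rank ker ∂_2 − rank ∂_3 = (6 − 5) − 0 = 1, and there is no ∂_3, so H_2 ≅ Z.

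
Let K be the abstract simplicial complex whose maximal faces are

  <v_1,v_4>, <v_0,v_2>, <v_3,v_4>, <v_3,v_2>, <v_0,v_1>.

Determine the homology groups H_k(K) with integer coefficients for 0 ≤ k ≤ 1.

Take the total order v_0 < v_1 < v_2 < v_3 < v_4 on the vertex set. Then K (dimension 1) consists of the simplices:

  0-simplices (5): [v_0], [v_1], [v_2], [v_3], [v_4]
  1-simplices (5): [v_0,v_1], [v_0,v_2], [v_1,v_4], [v_2,v_3], [v_3,v_4]

so the chain groups are C_0 ≅ Z^5, C_1 ≅ Z^5.

Boundary ∂_1: C_1 → C_0 is given by ∂[p,q] = [q] − [p].
The resulting 5×5 matrix has rank 4, and its Smith normal form has invariant factors (1,1,1,1).

Computing H_k = (kernel of ∂_k) / (image of ∂_{k+1}):

  H_0: rank C_0 − rank ∂_1 = 5 − 4 = 1, and the invariant factors of ∂_1 are all 1, so H_0 ≅ Z.
  H_1: rank ker ∂_1 − rank ∂_2 = (5 − 4) − 0 = 1, and there is no ∂_2, so H_1 ≅ Z.

As a check, the Euler characteristic is 5 − 5 = 0, which agrees with 1 − 1 = 0.
(K is a triangulation of the circle S^1.)

H_0 ≅ Z,  H_1 ≅ Z.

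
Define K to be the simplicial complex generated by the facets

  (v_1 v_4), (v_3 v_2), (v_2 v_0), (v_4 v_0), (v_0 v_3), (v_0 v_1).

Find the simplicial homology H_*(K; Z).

We work with the vertex ordering v_0 < v_1 < v_2 < v_3 < v_4. The simplices of K, each written with vertices in increasing order, are:

  0-simplices (5): [v_0], [v_1], [v_2], [v_3], [v_4]
  1-simplices (6): [v_0,v_1], [v_0,v_2], [v_0,v_3], [v_0,v_4], [v_1,v_4], [v_2,v_3]

so the chain groups are C_0 ≅ Z^5, C_1 ≅ Z^6.

The boundary map ∂_1: C_1 → C_0 maps an edge to its endpoints' difference, ∂[p,q] = q − p.
As a 5×6 matrix over Z this has rank 4, with invariant factors (1,1,1,1).

Now H_k = ker ∂_k / im ∂_{k+1}, so:

  H_0: rank C_0 − rank ∂_1 = 5 − 4 = 1, and the invariant factors of ∂_1 are all 1, so H_0 = Z.
  H_1: rank ker ∂_1 − rank ∂_2 = (6 − 4) − 0 = 2, and there is no ∂_2, so H_1 = Z^2.

H_0 = Z,  H_1 = Z^2.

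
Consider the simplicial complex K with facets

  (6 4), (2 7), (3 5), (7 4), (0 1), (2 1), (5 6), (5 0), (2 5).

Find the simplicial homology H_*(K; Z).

H_0 ≅ Z,  H_1 ≅ Z^2.

We work with the vertex ordering 0 < 1 < 2 < 3 < 4 < 5 < 6 < 7. The simplices of K, each written with vertices in increasing order, are:

  0-simplices (8): [0], [1], [2], [3], [4], [5], [6], [7]
  1-simplices (9): [0,1], [0,5], [1,2], [2,5], [2,7], [3,5], [4,6], [4,7], [5,6]

giving chain groups C_0 ≅ Z^8, C_1 ≅ Z^9.

The boundary map ∂_1: C_1 → C_0 sends each edge [p,q] (with p < q) to q − p.
The 8×9 boundary matrix has rank 7 and Smith normal form diag(1,1,1,1,1,1,1).

Computing H_k = (kernel of ∂_k) / (image of ∂_{k+1}):

  H_0: rank C_0 − rank ∂_1 = 8 − 7 = 1, and the invariant factors of ∂_1 are all 1, so H_0 ≅ Z.
  H_1: rank ker ∂_1 − rank ∂_2 = (9 − 7) − 0 = 2, and there is no ∂_2, so H_1 ≅ Z^2.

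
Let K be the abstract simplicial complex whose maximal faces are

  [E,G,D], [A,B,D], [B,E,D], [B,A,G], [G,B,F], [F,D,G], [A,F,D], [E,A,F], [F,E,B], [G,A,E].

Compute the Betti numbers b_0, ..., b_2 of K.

Take the total order A < B < D < E < F < G on the vertex set. Then K (dimension 2) consists of the simplices:

  0-simplices (6): A, B, D, E, F, G
  1-simplices (15): AB, AD, AE, AF, AG, BD, BE, BF, BG, DE, DF, DG, EF, EG, FG
  2-simplices (10): ABD, ABG, ADF, AEF, AEG, BDE, BEF, BFG, DEG, DFG

giving chain groups C_0 ≅ Z^6, C_1 ≅ Z^15, C_2 ≅ Z^10.

Boundary ∂_1: C_1 → C_0 maps an edge to its endpoints' difference, ∂[p,q] = q − p. For instance
  ∂BE = E − B.
As a 6×15 matrix over Z this has rank 5, with invariant factors (1,1,1,1,1).

Boundary ∂_2: C_2 → C_1 maps a triangle to the signed sum of its edges. For instance
  ∂AEF = EF − AF + AE,
  ∂BFG = FG − BG + BF.
As a 15×10 matrix over Z this has rank 10, with invariant factors (1,1,1,1,1,1,1,1,1,2).

Computing H_k = (kernel of ∂_k) / (image of ∂_{k+1}):

  H_0: rank C_0 − rank ∂_1 = 6 − 5 = 1, and the invariant factors of ∂_1 are all 1, so H_0 ≅ Z.
  H_1: rank ker ∂_1 − rank ∂_2 = (15 − 5) − 10 = 0, and ∂_2 has invariant factor 2 > 1, so H_1 ≅ Z/2.
  H_2: rank ker ∂_2 − rank ∂_3 = (10 − 10) − 0 = 0, and there is no ∂_3, so H_2 ≅ 0.

Hence the Betti numbers are b_0 = 1, b_1 = 0, b_2 = 0.

b_0 = 1, b_1 = 0, b_2 = 0.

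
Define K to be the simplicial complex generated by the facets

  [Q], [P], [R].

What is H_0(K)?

Order the vertices as P < Q < R. Listing each simplex with vertices in this order, K has dimension 0 with simplices:

  0-simplices (3): P, Q, R

so the chain groups are C_0 ≅ Z^3.

Reading off H_k = ker ∂_k / im ∂_{k+1}:

  H_0: rank C_0 − rank ∂_1 = 3 − 0 = 3, and there is no ∂_1, so H_0 ≅ Z^3.

H_0 ≅ Z^3.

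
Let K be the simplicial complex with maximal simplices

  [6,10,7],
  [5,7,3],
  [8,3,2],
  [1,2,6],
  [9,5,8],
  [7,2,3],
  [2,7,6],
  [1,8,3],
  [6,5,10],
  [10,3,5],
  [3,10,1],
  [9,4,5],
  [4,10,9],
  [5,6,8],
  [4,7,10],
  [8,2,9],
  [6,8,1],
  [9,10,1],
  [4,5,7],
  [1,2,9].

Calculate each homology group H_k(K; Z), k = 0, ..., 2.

Order the vertices as 1 < 2 < 3 < 4 < 5 < 6 < 7 < 8 < 9 < 10. Listing each simplex with vertices in this order, K has dimension 2 with simplices:

  0-simplices (10): [1], [2], [3], [4], [5], [6], [7], [8], [9], [10]
  1-simplices (30): (30 of them)
  2-simplices (20): (20 of them)

Hence C_0 ≅ Z^10, C_1 ≅ Z^30, C_2 ≅ Z^20.

∂_1: C_1 → C_0 maps an edge to its endpoints' difference, ∂[p,q] = q − p.
This gives a 10×30 integer matrix of rank 9; reducing to Smith normal form yields diagonal entries (1,1,1,1,1,1,1,1,1).

∂_2: C_2 → C_1 sends each 2-simplex [p,q,r] to [q,r] − [p,r] + [p,q]. For instance
  ∂[5,6,10] = [6,10] − [5,10] + [5,6],
  ∂[5,6,8] = [6,8] − [5,8] + [5,6].
The 30×20 boundary matrix has rank 20 and Smith normal form diag(1,1,1,1,1,1,1,1,1,1,1,1,1,1,1,1,1,1,1,2).

Now H_k = ker ∂_k / im ∂_{k+1}, so:

  H_0: rank C_0 − rank ∂_1 = 10 − 9 = 1, and the invariant factors of ∂_1 are all 1, so H_0 ≅ Z.
  H_1: rank ker ∂_1 − rank ∂_2 = (30 − 9) − 20 = 1, and ∂_2 has invariant factor 2 > 1, so H_1 ≅ Z ⊕ Z/2.
  H_2: rank ker ∂_2 − rank ∂_3 = (20 − 20) − 0 = 0, and there is no ∂_3, so H_2 ≅ 0.

(K is a triangulation of the Klein bottle.)

H_0 ≅ Z,  H_1 ≅ Z ⊕ Z/2,  H_2 = 0.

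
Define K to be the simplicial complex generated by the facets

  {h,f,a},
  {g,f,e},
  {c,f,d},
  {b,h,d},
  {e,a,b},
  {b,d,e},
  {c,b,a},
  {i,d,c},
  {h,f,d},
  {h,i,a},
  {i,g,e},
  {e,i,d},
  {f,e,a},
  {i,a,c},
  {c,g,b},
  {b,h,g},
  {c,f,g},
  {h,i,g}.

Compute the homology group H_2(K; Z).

H_2 ≅ Z.

Take the total order a < b < c < d < e < f < g < h < i on the vertex set. Then K (dimension 2) consists of the simplices:

  0-simplices (9): a, b, c, d, e, f, g, h, i
  1-simplices (27): ab, ac, ae, af, ah, ai, bc, bd, be, bg, bh, cd, cf, cg, ci, de, df, dh, di, ef, eg, ei, fg, fh, gh, gi, hi
  2-simplices (18): abc, abe, aci, aef, afh, ahi, bcg, bde, bdh, bgh, cdf, cdi, cfg, dei, dfh, efg, egi, ghi

so the chain groups are C_0 ≅ Z^9, C_1 ≅ Z^27, C_2 ≅ Z^18.

Boundary ∂_1: C_1 → C_0 is given by ∂[p,q] = [q] − [p].
The 9×27 boundary matrix has rank 8 and Smith normal form diag(1,1,1,1,1,1,1,1).

Boundary ∂_2: C_2 → C_1 sends each 2-simplex [p,q,r] to [q,r] − [p,r] + [p,q]. For instance
  ∂egi = gi − ei + eg,
  ∂abc = bc − ac + ab.
As a 27×18 matrix over Z this has rank 17, with invariant factors (1,1,1,1,1,1,1,1,1,1,1,1,1,1,1,1,1).

Now H_k = ker ∂_k / im ∂_{k+1}, so:

  H_2: rank ker ∂_2 − rank ∂_3 = (18 − 17) − 0 = 1, and there is no ∂_3, so H_2 = Z.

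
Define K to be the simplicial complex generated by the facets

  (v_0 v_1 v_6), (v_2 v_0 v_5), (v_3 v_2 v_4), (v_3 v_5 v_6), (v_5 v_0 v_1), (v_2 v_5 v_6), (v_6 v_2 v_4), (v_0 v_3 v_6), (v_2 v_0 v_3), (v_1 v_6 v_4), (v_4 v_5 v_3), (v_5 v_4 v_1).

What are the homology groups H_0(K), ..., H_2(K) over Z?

H_0 = Z,  H_1 = Z_2,  H_2 = 0.

We work with the vertex ordering v_0 < v_1 < v_2 < v_3 < v_4 < v_5 < v_6. The simplices of K, each written with vertices in increasing order, are:

  0-simplices (7): [v_0], [v_1], [v_2], [v_3], [v_4], [v_5], [v_6]
  1-simplices (18): (18 of them)
  2-simplices (12): (12 of them)

giving chain groups C_0 ≅ Z^7, C_1 ≅ Z^18, C_2 ≅ Z^12.

∂_1: C_1 → C_0 sends each edge [p,q] (with p < q) to q − p.
As a 7×18 matrix over Z this has rank 6, with invariant factors (1,1,1,1,1,1).

∂_2: C_2 → C_1 maps a triangle to the signed sum of its edges. For instance
  ∂[v_3,v_5,v_6] = [v_5,v_6] − [v_3,v_6] + [v_3,v_5],
  ∂[v_3,v_4,v_5] = [v_4,v_5] − [v_3,v_5] + [v_3,v_4].
The 18×12 boundary matrix has rank 12 and Smith normal form diag(1,1,1,1,1,1,1,1,1,1,1,2).

Now H_k = ker ∂_k / im ∂_{k+1}, so:

  H_0: rank C_0 − rank ∂_1 = 7 − 6 = 1, and the invariant factors of ∂_1 are all 1, so H_0 = Z.
  H_1: rank ker ∂_1 − rank ∂_2 = (18 − 6) − 12 = 0, and ∂_2 has invariant factor 2 > 1, so H_1 = Z_2.
  H_2: rank ker ∂_2 − rank ∂_3 = (12 − 12) − 0 = 0, and there is no ∂_3, so H_2 = 0.

(K is a triangulation of the real projective plane RP^2.)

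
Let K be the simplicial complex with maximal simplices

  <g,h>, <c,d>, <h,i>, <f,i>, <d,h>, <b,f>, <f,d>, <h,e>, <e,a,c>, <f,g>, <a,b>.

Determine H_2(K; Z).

Take the total order a < b < c < d < e < f < g < h < i on the vertex set. Then K (dimension 2) consists of the simplices:

  0-simplices (9): a, b, c, d, e, f, g, h, i
  1-simplices (13): ab, ac, ae, bf, cd, ce, df, dh, eh, fg, fi, gh, hi
  2-simplices (1): ace

so the chain groups are C_0 ≅ Z^9, C_1 ≅ Z^13, C_2 ≅ Z^1.

Boundary ∂_1: C_1 → C_0 sends each edge [p,q] (with p < q) to q − p.
The 9×13 boundary matrix has rank 8 and Smith normal form diag(1,1,1,1,1,1,1,1).

Boundary ∂_2: C_2 → C_1 acts by ∂[p,q,r] = [q,r] − [p,r] + [p,q]. For instance
  ∂ace = ce − ae + ac.
The resulting 13×1 matrix has rank 1, and its Smith normal form has invariant factors (1).

Computing H_k = (kernel of ∂_k) / (image of ∂_{k+1}):

  H_2: rank ker ∂_2 − rank ∂_3 = (1 − 1) − 0 = 0, and there is no ∂_3, so H_2 ≅ 0.

H_2 = 0.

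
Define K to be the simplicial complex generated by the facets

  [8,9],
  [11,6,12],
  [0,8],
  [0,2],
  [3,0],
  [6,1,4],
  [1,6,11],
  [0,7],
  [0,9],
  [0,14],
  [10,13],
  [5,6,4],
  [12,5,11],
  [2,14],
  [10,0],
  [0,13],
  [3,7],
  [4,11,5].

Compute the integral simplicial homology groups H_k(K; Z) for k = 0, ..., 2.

H_0 = Z^2,  H_1 = Z^5,  H_2 = 0.

K has 15 vertices, 24 edges, 6 triangles.
rank ∂_0 = 0, rank ∂_1 = 13 ⇒ b_0 = 15 − 0 − 13 = 2; all invariant factors of ∂_1 are 1 so no torsion. So H_0 ≅ Z^2.
rank ∂_1 = 13, rank ∂_2 = 6 ⇒ b_1 = 24 − 13 − 6 = 5; all invariant factors of ∂_2 are 1 so no torsion. So H_1 ≅ Z^5.
rank ∂_2 = 6, rank ∂_3 = 0 ⇒ b_2 = 6 − 6 − 0 = 0. So H_2 ≅ 0.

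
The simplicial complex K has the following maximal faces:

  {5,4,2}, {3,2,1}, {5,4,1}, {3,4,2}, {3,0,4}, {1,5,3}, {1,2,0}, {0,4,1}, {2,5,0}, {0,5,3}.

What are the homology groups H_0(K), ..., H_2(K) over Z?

K has 6 vertices, 15 edges, 10 triangles.
rank ∂_0 = 0, rank ∂_1 = 5 ⇒ b_0 = 6 − 0 − 5 = 1; all invariant factors of ∂_1 are 1 so no torsion. So H_0 = Z.
rank ∂_1 = 5, rank ∂_2 = 10 ⇒ b_1 = 15 − 5 − 10 = 0; ∂_2 has invariant factor(s) [2] giving torsion. So H_1 = Z/2.
rank ∂_2 = 10, rank ∂_3 = 0 ⇒ b_2 = 10 − 10 − 0 = 0. So H_2 = 0.

H_0 ≅ Z,  H_1 ≅ Z/2,  H_2 = 0.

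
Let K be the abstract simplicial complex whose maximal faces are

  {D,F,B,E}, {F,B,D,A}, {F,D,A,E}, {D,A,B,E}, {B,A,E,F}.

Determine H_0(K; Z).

Fix the vertex order A < B < D < E < F and write every simplex with vertices in increasing order. Then dim K = 3 and the simplices of K are:

  0-simplices (5): A, B, D, E, F
  1-simplices (10): AB, AD, AE, AF, BD, BE, BF, DE, DF, EF
  2-simplices (10): ABD, ABE, ABF, ADE, ADF, AEF, BDE, BDF, BEF, DEF
  3-simplices (5): ABDE, ABDF, ABEF, ADEF, BDEF

Hence C_0 ≅ Z^5, C_1 ≅ Z^10, C_2 ≅ Z^10, C_3 ≅ Z^5.

Boundary ∂_1: C_1 → C_0 sends each edge [p,q] (with p < q) to q − p. For instance
  ∂AF = F − A.
The resulting 5×10 matrix has rank 4, and its Smith normal form has invariant factors (1,1,1,1).

∂_2: C_2 → C_1 maps a triangle to the signed sum of its edges. For instance
  ∂BEF = EF − BF + BE,
  ∂BDF = DF − BF + BD.
The resulting 10×10 matrix has rank 6, and its Smith normal form has invariant factors (1,1,1,1,1,1).

∂_3: C_3 → C_2 sends each 3-simplex σ to the alternating sum Σ_i (−1)^i (σ with its i-th vertex removed). For instance
  ∂BDEF = DEF − BEF + BDF − BDE,
  ∂ABEF = BEF − AEF + ABF − ABE.
As a 10×5 matrix over Z this has rank 4, with invariant factors (1,1,1,1).

Computing H_k = (kernel of ∂_k) / (image of ∂_{k+1}):

  H_0: rank C_0 − rank ∂_1 = 5 − 4 = 1, and the invariant factors of ∂_1 are all 1, so H_0 = Z.

(K is a triangulation of the 3-sphere S^3.)

H_0 ≅ Z.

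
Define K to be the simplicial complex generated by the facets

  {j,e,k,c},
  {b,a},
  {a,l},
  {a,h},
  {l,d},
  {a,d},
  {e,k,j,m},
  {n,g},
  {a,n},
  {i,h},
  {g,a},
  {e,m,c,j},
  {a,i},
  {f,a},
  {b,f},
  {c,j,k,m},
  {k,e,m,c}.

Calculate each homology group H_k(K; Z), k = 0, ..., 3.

Take the total order a < b < c < d < e < f < g < h < i < j < k < l < m < n on the vertex set. Then K (dimension 3) consists of the simplices:

  0-simplices (14): a, b, c, d, e, f, g, h, i, j, k, l, m, n
  1-simplices (22): ab, ad, af, ag, ah, ai, al, an, bf, ce, cj, ck, cm, dl, ej, ek, em, gn, hi, jk, jm, km
  2-simplices (10): cej, cek, cem, cjk, cjm, ckm, ejk, ejm, ekm, jkm
  3-simplices (5): cejk, cejm, cekm, cjkm, ejkm

Hence C_0 ≅ Z^14, C_1 ≅ Z^22, C_2 ≅ Z^10, C_3 ≅ Z^5.

∂_1: C_1 → C_0 sends each edge [p,q] (with p < q) to q − p.
As a 14×22 matrix over Z this has rank 12, with invariant factors (1,1,1,1,1,1,1,1,1,1,1,1).

Boundary ∂_2: C_2 → C_1 maps a triangle to the signed sum of its edges. For instance
  ∂ejk = jk − ek + ej,
  ∂cem = em − cm + ce.
The resulting 22×10 matrix has rank 6, and its Smith normal form has invariant factors (1,1,1,1,1,1).

Boundary ∂_3: C_3 → C_2 sends each 3-simplex σ to the alternating sum Σ_i (−1)^i (σ with its i-th vertex removed). For instance
  ∂cejk = ejk − cjk + cek − cej,
  ∂cjkm = jkm − ckm + cjm − cjk.
As a 10×5 matrix over Z this has rank 4, with invariant factors (1,1,1,1).

Now H_k = ker ∂_k / im ∂_{k+1}, so:

  H_0: rank C_0 − rank ∂_1 = 14 − 12 = 2, and the invariant factors of ∂_1 are all 1, so H_0 = Z^2.
  H_1: rank ker ∂_1 − rank ∂_2 = (22 − 12) − 6 = 4, and the invariant factors of ∂_2 are all 1, so H_1 = Z^4.
  H_2: rank ker ∂_2 − rank ∂_3 = (10 − 6) − 4 = 0, and the invariant factors of ∂_3 are all 1, so H_2 = 0.
  H_3: rank ker ∂_3 − rank ∂_4 = (5 − 4) − 0 = 1, and there is no ∂_4, so H_3 = Z.

As a check, the Euler characteristic is 14 − 22 + 10 − 5 = -3, which agrees with 2 − 4 + 0 − 1 = -3.

H_0 = Z^2,  H_1 = Z^4,  H_2 = 0,  H_3 = Z.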